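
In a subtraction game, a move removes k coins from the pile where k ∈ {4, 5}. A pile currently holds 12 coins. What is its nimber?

Compute g(0), g(1), … for moves {4, 5}:
g(0) = mex{} = 0
g(1) = mex{} = 0
g(2) = mex{} = 0
g(3) = mex{} = 0
g(4) = mex{0} = 1
g(5) = mex{0} = 1
g(6) = mex{0} = 1
g(7) = mex{0} = 1
g(8) = mex{0,1} = 2
g(9) = mex{1} = 0
g(10) = mex{1} = 0
g(11) = mex{1} = 0
g(12) = mex{1,2} = 0
So g(12) = 0.

0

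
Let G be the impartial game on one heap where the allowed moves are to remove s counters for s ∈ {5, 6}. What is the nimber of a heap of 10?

Compute g(0), g(1), … for moves {5, 6}:
g(0) = mex{} = 0
g(1) = mex{} = 0
g(2) = mex{} = 0
g(3) = mex{} = 0
g(4) = mex{} = 0
g(5) = mex{0} = 1
g(6) = mex{0} = 1
g(7) = mex{0} = 1
g(8) = mex{0} = 1
g(9) = mex{0} = 1
g(10) = mex{0,1} = 2
So g(10) = 2.

2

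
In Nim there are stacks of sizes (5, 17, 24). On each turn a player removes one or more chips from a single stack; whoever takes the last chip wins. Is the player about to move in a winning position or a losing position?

Winning position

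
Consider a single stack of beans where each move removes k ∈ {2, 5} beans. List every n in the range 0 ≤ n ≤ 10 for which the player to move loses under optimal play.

0, 1, 4, 7, 8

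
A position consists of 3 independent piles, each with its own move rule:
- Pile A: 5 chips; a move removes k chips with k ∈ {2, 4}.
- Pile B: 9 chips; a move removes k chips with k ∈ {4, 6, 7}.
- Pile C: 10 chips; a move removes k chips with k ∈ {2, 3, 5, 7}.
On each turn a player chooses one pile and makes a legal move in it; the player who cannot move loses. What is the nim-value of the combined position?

0

For pile A, compute g(0), g(1), … with moves {2, 4}:
k:     0  1  2  3  4  5
g(k):  0  0  1  1  2  2
So g(5) = 2.
Build the Grundy sequence for pile B with g(k) = mex{g(k−s) : s ∈ {4, 6, 7}, s ≤ k}:
k:     0  1  2  3  4  5  6  7  8  9
g(k):  0  0  0  0  1  1  1  1  2  2
So g(9) = 2.
Build the Grundy sequence for pile C with g(k) = mex{g(k−s) : s ∈ {2, 3, 5, 7}, s ≤ k}:
k:     0  1  2  3  4  5  6  7  8  9 10
g(k):  0  0  1  1  2  2  3  3  4  0  0
So g(10) = 0.
The value of a disjunctive sum is the nim-sum of the parts.
Combined value = 2 XOR 2 XOR 0 = 0.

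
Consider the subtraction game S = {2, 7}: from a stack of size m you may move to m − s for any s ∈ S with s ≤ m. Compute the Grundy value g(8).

2

Grundy values for subtraction set {2, 7}:
k:     0  1  2  3  4  5  6  7  8
g(k):  0  0  1  1  0  0  1  1  2
So g(8) = 2.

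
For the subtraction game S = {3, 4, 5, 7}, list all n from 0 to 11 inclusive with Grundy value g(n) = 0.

0, 1, 2, 10, 11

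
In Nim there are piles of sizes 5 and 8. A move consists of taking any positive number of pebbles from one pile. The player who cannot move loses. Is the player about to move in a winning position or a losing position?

Winning position

Nim-sum: 5 ^ 8 = 13.
The nim-sum is 13 ≠ 0, so this is an N-position: the player to move can win.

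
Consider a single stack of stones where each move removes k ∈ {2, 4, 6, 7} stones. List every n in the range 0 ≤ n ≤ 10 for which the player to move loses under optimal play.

0, 1, 9, 10

Grundy values for subtraction set {2, 4, 6, 7}:
k:     0  1  2  3  4  5  6  7  8  9 10
g(k):  0  0  1  1  2  2  3  3  4  0  0
The P-positions (g = 0) in 0..10 are 0, 1, 9, 10.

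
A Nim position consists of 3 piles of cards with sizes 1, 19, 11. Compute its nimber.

25

Bitwise XOR of the heap sizes:
  00001  (1)
  10011  (19)
  01011  (11)
  -----
  11001  (25)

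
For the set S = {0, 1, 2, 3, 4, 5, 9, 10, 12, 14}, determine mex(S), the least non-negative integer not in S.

The values 0, 1, 2, 3, 4, 5 are all present; 6 is the first non-negative integer missing from the set.

6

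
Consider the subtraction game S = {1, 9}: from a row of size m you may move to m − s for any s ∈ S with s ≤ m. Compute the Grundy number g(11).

1

Grundy values for subtraction set {1, 9}:
k:     0  1  2  3  4  5  6  7  8  9 10 11
g(k):  0  1  0  1  0  1  0  1  0  1  0  1
So g(11) = 1.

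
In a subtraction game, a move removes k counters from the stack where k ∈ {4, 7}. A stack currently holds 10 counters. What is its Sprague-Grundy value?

Compute g(0), g(1), … for moves {4, 7}:
k:     0  1  2  3  4  5  6  7  8  9 10
g(k):  0  0  0  0  1  1  1  1  2  2  2
So g(10) = 2.

2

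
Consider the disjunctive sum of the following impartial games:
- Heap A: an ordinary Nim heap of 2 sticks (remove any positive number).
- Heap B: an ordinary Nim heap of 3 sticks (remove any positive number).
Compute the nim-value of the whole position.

1

Heap A is a plain Nim heap of size 2, so its Grundy value is 2.
Heap B is a plain Nim heap of size 3, so its Grundy value is 3.
By the Sprague-Grundy theorem, the Grundy value of a sum of independent games is the XOR of the component values.
Combined value = 2 XOR 3 = 1.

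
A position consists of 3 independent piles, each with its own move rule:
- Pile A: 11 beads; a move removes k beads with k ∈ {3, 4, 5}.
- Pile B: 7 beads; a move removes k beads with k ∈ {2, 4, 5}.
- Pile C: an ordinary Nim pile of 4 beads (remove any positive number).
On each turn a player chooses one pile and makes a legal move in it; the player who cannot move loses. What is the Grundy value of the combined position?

Grundy values for pile A (subtraction set {3, 4, 5}):
k:     0  1  2  3  4  5  6  7  8  9 10 11
g(k):  0  0  0  1  1  1  2  2  0  0  0  1
So g(11) = 1.
For pile B, compute g(0), g(1), … with moves {2, 4, 5}:
g(0) = mex{} = 0
g(1) = mex{} = 0
g(2) = mex{0} = 1
g(3) = mex{0} = 1
g(4) = mex{0,1} = 2
g(5) = mex{0,1} = 2
g(6) = mex{0,1,2} = 3
g(7) = mex{1,2} = 0
So g(7) = 0.
Pile C is a plain Nim pile of size 4, so its Grundy value is 4.
The value of a disjunctive sum is the nim-sum of the parts.
Combined value = 1 XOR 0 XOR 4 = 5.

5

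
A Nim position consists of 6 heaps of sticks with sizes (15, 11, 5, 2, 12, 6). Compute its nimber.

Compute the nim-sum pairwise:
15 ^ 11 = 4
4 ^ 5 = 1
1 ^ 2 = 3
3 ^ 12 = 15
15 ^ 6 = 9

9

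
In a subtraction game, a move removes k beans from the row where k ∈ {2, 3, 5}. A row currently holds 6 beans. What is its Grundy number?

3

Compute g(0), g(1), … for moves {2, 3, 5}:
g(0) = mex{} = 0
g(1) = mex{} = 0
g(2) = mex{0} = 1
g(3) = mex{0} = 1
g(4) = mex{0,1} = 2
g(5) = mex{0,1} = 2
g(6) = mex{0,1,2} = 3
So g(6) = 3.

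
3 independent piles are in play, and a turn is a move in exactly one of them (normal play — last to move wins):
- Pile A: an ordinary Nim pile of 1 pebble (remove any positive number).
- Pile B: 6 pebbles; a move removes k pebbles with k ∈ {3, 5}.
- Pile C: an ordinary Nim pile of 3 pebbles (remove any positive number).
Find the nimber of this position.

Pile A is a plain Nim pile of size 1, so its Grundy value is 1.
For pile B, compute g(0), g(1), … with moves {3, 5}:
k:     0  1  2  3  4  5  6
g(k):  0  0  0  1  1  1  2
So g(6) = 2.
Pile C is a plain Nim pile of size 3, so its Grundy value is 3.
The value of a disjunctive sum is the nim-sum of the parts.
Combined value = 1 ⊕ 2 ⊕ 3 = 0.

0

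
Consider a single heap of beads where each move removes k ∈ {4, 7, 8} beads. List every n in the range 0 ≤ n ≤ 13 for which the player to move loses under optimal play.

0, 1, 2, 3, 12, 13

Build the Grundy sequence with g(k) = mex{g(k−s) : s ∈ {4, 7, 8}, s ≤ k}:
g(0) = mex{} = 0
g(1) = mex{} = 0
g(2) = mex{} = 0
g(3) = mex{} = 0
g(4) = mex{0} = 1
g(5) = mex{0} = 1
g(6) = mex{0} = 1
g(7) = mex{0} = 1
g(8) = mex{0,1} = 2
g(9) = mex{0,1} = 2
g(10) = mex{0,1} = 2
g(11) = mex{0,1} = 2
g(12) = mex{1,2} = 0
g(13) = mex{1,2} = 0
The P-positions (g = 0) in 0..13 are 0, 1, 2, 3, 12, 13.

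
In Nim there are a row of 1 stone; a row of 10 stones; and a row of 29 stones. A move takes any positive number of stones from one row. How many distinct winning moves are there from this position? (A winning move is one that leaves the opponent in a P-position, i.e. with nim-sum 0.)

Nim-sum: 1 ^ 10 ^ 29 = 22.
The overall nim-sum is X = 22. A row of size p has a winning move iff p XOR X < p (reduce it to p XOR X).
  1: 1 XOR 22 = 23 ≥ 1 — no move.
  10: 10 XOR 22 = 28 ≥ 10 — no move.
  29: 29 XOR 22 = 11 < 29 — winning move (to 11).
That gives 1 winning move.

1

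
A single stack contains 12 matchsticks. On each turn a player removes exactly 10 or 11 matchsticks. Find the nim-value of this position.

Build the Grundy sequence with g(k) = mex{g(k−s) : s ∈ {10, 11}, s ≤ k}:
g(0) = mex{} = 0
g(1) = mex{} = 0
g(2) = mex{} = 0
g(3) = mex{} = 0
g(4) = mex{} = 0
g(5) = mex{} = 0
g(6) = mex{} = 0
g(7) = mex{} = 0
g(8) = mex{} = 0
g(9) = mex{} = 0
g(10) = mex{0} = 1
g(11) = mex{0} = 1
g(12) = mex{0} = 1
So g(12) = 1.

1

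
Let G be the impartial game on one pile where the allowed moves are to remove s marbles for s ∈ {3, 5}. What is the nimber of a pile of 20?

1

Grundy values for subtraction set {3, 5}:
k:     0  1  2  3  4  5  6  7  8  9 10 11 12 13 14 15 16 17 18 19 20
g(k):  0  0  0  1  1  1  2  2  0  0  0  1  1  1  2  2  0  0  0  1  1
So g(20) = 1.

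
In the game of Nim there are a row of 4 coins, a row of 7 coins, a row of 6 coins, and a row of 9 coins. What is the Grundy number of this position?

Nim-sum: 4 ^ 7 ^ 6 ^ 9 = 12.

12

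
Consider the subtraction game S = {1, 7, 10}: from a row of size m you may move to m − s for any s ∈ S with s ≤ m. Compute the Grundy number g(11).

3

Grundy values for subtraction set {1, 7, 10}:
k:     0  1  2  3  4  5  6  7  8  9 10 11
g(k):  0  1  0  1  0  1  0  1  0  1  2  3
So g(11) = 3.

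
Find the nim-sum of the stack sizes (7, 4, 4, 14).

9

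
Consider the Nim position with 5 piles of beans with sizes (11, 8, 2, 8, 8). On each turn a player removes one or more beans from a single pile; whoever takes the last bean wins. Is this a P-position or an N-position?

N-position

Bitwise XOR of the heap sizes:
  1011  (11)
  1000  (8)
  0010  (2)
  1000  (8)
  1000  (8)
  ----
  0001  (1)
The nim-sum is 1 ≠ 0, so this is an N-position: the player to move can win.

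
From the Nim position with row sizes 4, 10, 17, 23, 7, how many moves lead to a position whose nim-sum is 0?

Bitwise XOR of the heap sizes:
  00100  (4)
  01010  (10)
  10001  (17)
  10111  (23)
  00111  (7)
  -----
  01111  (15)
The overall nim-sum is X = 15. A row of size p has a winning move iff p XOR X < p (reduce it to p XOR X).
  4: 4 XOR 15 = 11 ≥ 4 — no move.
  10: 10 XOR 15 = 5 < 10 — winning move (to 5).
  17: 17 XOR 15 = 30 ≥ 17 — no move.
  23: 23 XOR 15 = 24 ≥ 23 — no move.
  7: 7 XOR 15 = 8 ≥ 7 — no move.
That gives 1 winning move.

1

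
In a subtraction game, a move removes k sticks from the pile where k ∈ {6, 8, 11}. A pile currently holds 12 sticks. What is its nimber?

2

Build the Grundy sequence with g(k) = mex{g(k−s) : s ∈ {6, 8, 11}, s ≤ k}:
g(0) = mex{} = 0
g(1) = mex{} = 0
g(2) = mex{} = 0
g(3) = mex{} = 0
g(4) = mex{} = 0
g(5) = mex{} = 0
g(6) = mex{0} = 1
g(7) = mex{0} = 1
g(8) = mex{0} = 1
g(9) = mex{0} = 1
g(10) = mex{0} = 1
g(11) = mex{0} = 1
g(12) = mex{0,1} = 2
So g(12) = 2.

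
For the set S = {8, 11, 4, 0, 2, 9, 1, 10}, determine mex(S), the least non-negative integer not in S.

3

The values 0, 1, 2 are all present; 3 is the first non-negative integer missing from the set.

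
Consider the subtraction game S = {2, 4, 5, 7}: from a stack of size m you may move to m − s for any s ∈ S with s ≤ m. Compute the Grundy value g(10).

Grundy values for subtraction set {2, 4, 5, 7}:
g(0) = mex{} = 0
g(1) = mex{} = 0
g(2) = mex{0} = 1
g(3) = mex{0} = 1
g(4) = mex{0,1} = 2
g(5) = mex{0,1} = 2
g(6) = mex{0,1,2} = 3
g(7) = mex{0,1,2} = 3
g(8) = mex{0,1,2,3} = 4
g(9) = mex{1,2,3} = 0
g(10) = mex{1,2,3,4} = 0
So g(10) = 0.

0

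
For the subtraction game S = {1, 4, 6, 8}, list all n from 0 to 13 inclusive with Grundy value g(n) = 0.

0, 2, 5, 7, 12

Build the Grundy sequence with g(k) = mex{g(k−s) : s ∈ {1, 4, 6, 8}, s ≤ k}:
k:     0  1  2  3  4  5  6  7  8  9 10 11 12 13
g(k):  0  1  0  1  2  0  1  0  1  2  3  2  0  1
The P-positions (g = 0) in 0..13 are 0, 2, 5, 7, 12.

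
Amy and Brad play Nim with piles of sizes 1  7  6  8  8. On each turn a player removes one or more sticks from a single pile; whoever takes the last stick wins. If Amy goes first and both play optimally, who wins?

Compute the nim-sum pairwise:
1 XOR 7 = 6
6 XOR 6 = 0
0 XOR 8 = 8
8 XOR 8 = 0
The nim-sum is 0, so this is a P-position: the player to move is in a losing position under optimal play; Amy is about to move from it and so loses — Brad wins.

Brad wins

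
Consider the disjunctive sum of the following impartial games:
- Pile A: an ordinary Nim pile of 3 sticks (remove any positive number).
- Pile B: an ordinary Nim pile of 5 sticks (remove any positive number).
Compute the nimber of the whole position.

6

Pile A is a plain Nim pile of size 3, so its Grundy value is 3.
Pile B is a plain Nim pile of size 5, so its Grundy value is 5.
By the Sprague-Grundy theorem, the Grundy value of a sum of independent games is the XOR of the component values.
Combined value = 3 ⊕ 5 = 6.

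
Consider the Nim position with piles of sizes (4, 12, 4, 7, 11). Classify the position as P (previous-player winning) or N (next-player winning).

Nim-sum: 4 ⊕ 12 ⊕ 4 ⊕ 7 ⊕ 11 = 0.
The nim-sum is 0, so this is a P-position: the player to move is in a losing position under optimal play.

P-position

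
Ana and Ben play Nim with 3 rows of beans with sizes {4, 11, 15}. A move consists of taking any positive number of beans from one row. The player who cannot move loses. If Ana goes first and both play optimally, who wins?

Ben wins

Nim-sum: 4 ⊕ 11 ⊕ 15 = 0.
The nim-sum is 0, so this is a P-position: the player to move is in a losing position under optimal play; Ana is about to move from it and so loses — Ben wins.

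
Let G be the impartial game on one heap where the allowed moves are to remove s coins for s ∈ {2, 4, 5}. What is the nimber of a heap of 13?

3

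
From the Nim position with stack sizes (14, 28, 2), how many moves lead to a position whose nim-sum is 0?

Bitwise XOR of the heap sizes:
  01110  (14)
  11100  (28)
  00010  (2)
  -----
  10000  (16)
The overall nim-sum is X = 16. A stack of size p has a winning move iff p XOR X < p (reduce it to p XOR X).
  14: 14 XOR 16 = 30 ≥ 14 — no move.
  28: 28 XOR 16 = 12 < 28 — winning move (to 12).
  2: 2 XOR 16 = 18 ≥ 2 — no move.
That gives 1 winning move.

1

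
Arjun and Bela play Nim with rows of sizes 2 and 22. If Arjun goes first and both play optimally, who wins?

Arjun wins

Compute the nim-sum pairwise:
2 ^ 22 = 20
The nim-sum is 20 ≠ 0, so this is an N-position: the player to move can win; Arjun has a winning move.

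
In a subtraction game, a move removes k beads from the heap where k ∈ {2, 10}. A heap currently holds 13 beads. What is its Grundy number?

0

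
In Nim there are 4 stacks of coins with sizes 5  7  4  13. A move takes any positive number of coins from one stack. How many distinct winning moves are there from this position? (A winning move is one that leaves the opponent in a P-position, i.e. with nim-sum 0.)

1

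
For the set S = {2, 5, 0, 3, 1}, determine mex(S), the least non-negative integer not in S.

4

The values 0, 1, 2, 3 are all present; 4 is the first non-negative integer missing from the set.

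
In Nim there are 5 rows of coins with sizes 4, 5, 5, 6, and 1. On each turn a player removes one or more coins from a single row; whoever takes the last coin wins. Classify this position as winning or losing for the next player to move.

Nim-sum: 4 XOR 5 XOR 5 XOR 6 XOR 1 = 3.
The nim-sum is 3 ≠ 0, so this is an N-position: the player to move can win.

Winning position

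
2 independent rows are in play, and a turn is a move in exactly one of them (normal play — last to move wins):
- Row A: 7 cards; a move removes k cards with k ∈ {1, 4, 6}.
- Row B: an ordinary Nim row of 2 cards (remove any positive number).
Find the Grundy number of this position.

Grundy values for row A (subtraction set {1, 4, 6}):
g(0) = mex{} = 0
g(1) = mex{0} = 1
g(2) = mex{1} = 0
g(3) = mex{0} = 1
g(4) = mex{0,1} = 2
g(5) = mex{1,2} = 0
g(6) = mex{0} = 1
g(7) = mex{1} = 0
So g(7) = 0.
Row B is a plain Nim row of size 2, so its Grundy value is 2.
By the Sprague-Grundy theorem, the Grundy value of a sum of independent games is the XOR of the component values.
Combined value = 0 ⊕ 2 = 2.

2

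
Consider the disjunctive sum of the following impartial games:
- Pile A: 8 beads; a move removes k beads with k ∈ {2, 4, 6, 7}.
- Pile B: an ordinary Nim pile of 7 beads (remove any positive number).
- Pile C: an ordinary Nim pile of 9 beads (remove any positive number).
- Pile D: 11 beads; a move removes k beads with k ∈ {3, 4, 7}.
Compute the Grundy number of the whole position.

For pile A, compute g(0), g(1), … with moves {2, 4, 6, 7}:
k:     0  1  2  3  4  5  6  7  8
g(k):  0  0  1  1  2  2  3  3  4
So g(8) = 4.
Pile B is a plain Nim pile of size 7, so its Grundy value is 7.
Pile C is a plain Nim pile of size 9, so its Grundy value is 9.
Build the Grundy sequence for pile D with g(k) = mex{g(k−s) : s ∈ {3, 4, 7}, s ≤ k}:
k:     0  1  2  3  4  5  6  7  8  9 10 11
g(k):  0  0  0  1  1  1  2  2  2  3  0  0
So g(11) = 0.
By the Sprague-Grundy theorem, the Grundy value of a sum of independent games is the XOR of the component values.
Combined value = 4 ⊕ 7 ⊕ 9 ⊕ 0 = 10.

10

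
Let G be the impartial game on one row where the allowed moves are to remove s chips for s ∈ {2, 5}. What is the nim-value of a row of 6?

1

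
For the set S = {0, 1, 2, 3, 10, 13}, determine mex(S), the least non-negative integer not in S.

The values 0, 1, 2, 3 are all present; 4 is the first non-negative integer missing from the set.

4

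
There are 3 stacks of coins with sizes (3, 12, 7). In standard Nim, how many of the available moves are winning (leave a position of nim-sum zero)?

1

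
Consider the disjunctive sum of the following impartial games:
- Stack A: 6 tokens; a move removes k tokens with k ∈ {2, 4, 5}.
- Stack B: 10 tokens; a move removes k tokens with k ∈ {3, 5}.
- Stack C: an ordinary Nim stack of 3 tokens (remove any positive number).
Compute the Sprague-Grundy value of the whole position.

0

Build the Grundy sequence for stack A with g(k) = mex{g(k−s) : s ∈ {2, 4, 5}, s ≤ k}:
k:     0  1  2  3  4  5  6
g(k):  0  0  1  1  2  2  3
So g(6) = 3.
Grundy values for stack B (subtraction set {3, 5}):
g(0) = mex{} = 0
g(1) = mex{} = 0
g(2) = mex{} = 0
g(3) = mex{0} = 1
g(4) = mex{0} = 1
g(5) = mex{0} = 1
g(6) = mex{0,1} = 2
g(7) = mex{0,1} = 2
g(8) = mex{1} = 0
g(9) = mex{1,2} = 0
g(10) = mex{1,2} = 0
So g(10) = 0.
Stack C is a plain Nim stack of size 3, so its Grundy value is 3.
By the Sprague-Grundy theorem, the Grundy value of a sum of independent games is the XOR of the component values.
Combined value = 3 ⊕ 0 ⊕ 3 = 0.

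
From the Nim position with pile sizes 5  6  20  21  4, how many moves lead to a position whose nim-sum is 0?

In binary:
  00101  (5)
  00110  (6)
  10100  (20)
  10101  (21)
  00100  (4)
  -----
  00110  (6)
The overall nim-sum is X = 6. A pile of size p has a winning move iff p XOR X < p (reduce it to p XOR X).
  5: 5 XOR 6 = 3 < 5 — winning move (to 3).
  6: 6 XOR 6 = 0 < 6 — winning move (to 0).
  20: 20 XOR 6 = 18 < 20 — winning move (to 18).
  21: 21 XOR 6 = 19 < 21 — winning move (to 19).
  4: 4 XOR 6 = 2 < 4 — winning move (to 2).
That gives 5 winning moves.

5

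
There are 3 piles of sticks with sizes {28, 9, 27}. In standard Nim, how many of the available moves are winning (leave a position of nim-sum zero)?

3

Nim-sum: 28 XOR 9 XOR 27 = 14.
The overall nim-sum is X = 14. A pile of size p has a winning move iff p XOR X < p (reduce it to p XOR X).
  28: 28 XOR 14 = 18 < 28 — winning move (to 18).
  9: 9 XOR 14 = 7 < 9 — winning move (to 7).
  27: 27 XOR 14 = 21 < 27 — winning move (to 21).
That gives 3 winning moves.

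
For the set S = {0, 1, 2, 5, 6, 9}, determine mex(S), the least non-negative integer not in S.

The values 0, 1, 2 are all present; 3 is the first non-negative integer missing from the set.

3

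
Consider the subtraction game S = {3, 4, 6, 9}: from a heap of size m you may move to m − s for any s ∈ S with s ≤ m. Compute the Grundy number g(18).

2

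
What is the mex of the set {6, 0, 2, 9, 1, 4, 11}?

3

The values 0, 1, 2 are all present; 3 is the first non-negative integer missing from the set.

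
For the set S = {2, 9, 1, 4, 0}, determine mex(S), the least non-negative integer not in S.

The values 0, 1, 2 are all present; 3 is the first non-negative integer missing from the set.

3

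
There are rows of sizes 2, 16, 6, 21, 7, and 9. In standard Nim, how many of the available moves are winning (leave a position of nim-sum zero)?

1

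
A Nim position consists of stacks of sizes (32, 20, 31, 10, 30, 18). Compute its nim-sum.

45

Compute the nim-sum pairwise:
32 XOR 20 = 52
52 XOR 31 = 43
43 XOR 10 = 33
33 XOR 30 = 63
63 XOR 18 = 45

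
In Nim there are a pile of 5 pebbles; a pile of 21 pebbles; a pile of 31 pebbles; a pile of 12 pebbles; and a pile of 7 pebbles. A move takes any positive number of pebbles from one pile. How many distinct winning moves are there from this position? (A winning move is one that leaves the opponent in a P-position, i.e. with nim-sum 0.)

In binary:
  00101  (5)
  10101  (21)
  11111  (31)
  01100  (12)
  00111  (7)
  -----
  00100  (4)
The overall nim-sum is X = 4. A pile of size p has a winning move iff p XOR X < p (reduce it to p XOR X).
  5: 5 XOR 4 = 1 < 5 — winning move (to 1).
  21: 21 XOR 4 = 17 < 21 — winning move (to 17).
  31: 31 XOR 4 = 27 < 31 — winning move (to 27).
  12: 12 XOR 4 = 8 < 12 — winning move (to 8).
  7: 7 XOR 4 = 3 < 7 — winning move (to 3).
That gives 5 winning moves.

5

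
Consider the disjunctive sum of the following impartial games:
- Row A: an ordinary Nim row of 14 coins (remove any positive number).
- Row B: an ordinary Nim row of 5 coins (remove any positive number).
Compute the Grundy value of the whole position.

11

Row A is a plain Nim row of size 14, so its Grundy value is 14.
Row B is a plain Nim row of size 5, so its Grundy value is 5.
The value of a disjunctive sum is the nim-sum of the parts.
Combined value = 14 ⊕ 5 = 11.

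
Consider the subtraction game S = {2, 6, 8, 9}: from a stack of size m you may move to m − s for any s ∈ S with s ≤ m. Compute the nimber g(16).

Compute g(0), g(1), … for moves {2, 6, 8, 9}:
k:     0  1  2  3  4  5  6  7  8  9 10 11 12 13 14 15 16
g(k):  0  0  1  1  0  0  1  1  2  2  3  3  2  2  3  0  0
So g(16) = 0.

0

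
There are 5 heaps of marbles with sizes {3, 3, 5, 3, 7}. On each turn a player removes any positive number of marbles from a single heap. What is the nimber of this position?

1

Compute the nim-sum pairwise:
3 ⊕ 3 = 0
0 ⊕ 5 = 5
5 ⊕ 3 = 6
6 ⊕ 7 = 1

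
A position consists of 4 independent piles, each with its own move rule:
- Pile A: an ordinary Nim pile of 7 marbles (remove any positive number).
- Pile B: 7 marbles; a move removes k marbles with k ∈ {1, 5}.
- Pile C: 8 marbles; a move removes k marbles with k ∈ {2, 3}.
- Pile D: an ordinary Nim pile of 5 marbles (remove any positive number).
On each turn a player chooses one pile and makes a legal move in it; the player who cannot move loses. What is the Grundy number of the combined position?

Pile A is a plain Nim pile of size 7, so its Grundy value is 7.
Build the Grundy sequence for pile B with g(k) = mex{g(k−s) : s ∈ {1, 5}, s ≤ k}:
g(0) = mex{} = 0
g(1) = mex{0} = 1
g(2) = mex{1} = 0
g(3) = mex{0} = 1
g(4) = mex{1} = 0
g(5) = mex{0} = 1
g(6) = mex{1} = 0
g(7) = mex{0} = 1
So g(7) = 1.
For pile C, compute g(0), g(1), … with moves {2, 3}:
k:     0  1  2  3  4  5  6  7  8
g(k):  0  0  1  1  2  0  0  1  1
So g(8) = 1.
Pile D is a plain Nim pile of size 5, so its Grundy value is 5.
The value of a disjunctive sum is the nim-sum of the parts.
Combined value = 7 ⊕ 1 ⊕ 1 ⊕ 5 = 2.

2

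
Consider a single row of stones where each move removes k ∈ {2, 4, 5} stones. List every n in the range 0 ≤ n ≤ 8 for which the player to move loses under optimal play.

0, 1, 7, 8

Build the Grundy sequence with g(k) = mex{g(k−s) : s ∈ {2, 4, 5}, s ≤ k}:
k:     0  1  2  3  4  5  6  7  8
g(k):  0  0  1  1  2  2  3  0  0
The P-positions (g = 0) in 0..8 are 0, 1, 7, 8.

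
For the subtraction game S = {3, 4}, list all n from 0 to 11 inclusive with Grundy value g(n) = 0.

0, 1, 2, 7, 8, 9

Build the Grundy sequence with g(k) = mex{g(k−s) : s ∈ {3, 4}, s ≤ k}:
g(0) = mex{} = 0
g(1) = mex{} = 0
g(2) = mex{} = 0
g(3) = mex{0} = 1
g(4) = mex{0} = 1
g(5) = mex{0} = 1
g(6) = mex{0,1} = 2
g(7) = mex{1} = 0
g(8) = mex{1} = 0
g(9) = mex{1,2} = 0
g(10) = mex{0,2} = 1
g(11) = mex{0} = 1
The P-positions (g = 0) in 0..11 are 0, 1, 2, 7, 8, 9.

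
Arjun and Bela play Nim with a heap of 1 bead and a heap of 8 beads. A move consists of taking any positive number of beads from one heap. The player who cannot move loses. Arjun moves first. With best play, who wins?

Arjun wins

Write each in binary and XOR column by column:
  0001  (1)
  1000  (8)
  ----
  1001  (9)
The nim-sum is 9 ≠ 0, so this is an N-position: the player to move can win; Arjun has a winning move.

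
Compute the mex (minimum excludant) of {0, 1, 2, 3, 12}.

4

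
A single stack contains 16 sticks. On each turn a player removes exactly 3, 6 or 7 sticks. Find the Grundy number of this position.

2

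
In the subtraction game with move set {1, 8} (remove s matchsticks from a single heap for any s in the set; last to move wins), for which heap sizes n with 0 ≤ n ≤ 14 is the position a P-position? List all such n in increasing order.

Compute g(0), g(1), … for moves {1, 8}:
k:     0  1  2  3  4  5  6  7  8  9 10 11 12 13 14
g(k):  0  1  0  1  0  1  0  1  2  0  1  0  1  0  1
The P-positions (g = 0) in 0..14 are 0, 2, 4, 6, 9, 11, 13.

0, 2, 4, 6, 9, 11, 13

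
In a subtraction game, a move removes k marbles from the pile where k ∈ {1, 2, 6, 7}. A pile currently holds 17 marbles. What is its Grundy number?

Grundy values for subtraction set {1, 2, 6, 7}:
k:     0  1  2  3  4  5  6  7  8  9 10 11 12 13 14 15 16 17
g(k):  0  1  2  0  1  2  3  4  0  1  2  0  1  2  3  4  0  1
So g(17) = 1.

1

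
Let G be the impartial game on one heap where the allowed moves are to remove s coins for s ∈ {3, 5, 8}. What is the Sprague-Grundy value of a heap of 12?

0

Grundy values for subtraction set {3, 5, 8}:
g(0) = mex{} = 0
g(1) = mex{} = 0
g(2) = mex{} = 0
g(3) = mex{0} = 1
g(4) = mex{0} = 1
g(5) = mex{0} = 1
g(6) = mex{0,1} = 2
g(7) = mex{0,1} = 2
g(8) = mex{0,1} = 2
g(9) = mex{0,1,2} = 3
g(10) = mex{0,1,2} = 3
g(11) = mex{1,2} = 0
g(12) = mex{1,2,3} = 0
So g(12) = 0.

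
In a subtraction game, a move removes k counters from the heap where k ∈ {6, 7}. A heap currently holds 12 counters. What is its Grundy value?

2

Build the Grundy sequence with g(k) = mex{g(k−s) : s ∈ {6, 7}, s ≤ k}:
g(0) = mex{} = 0
g(1) = mex{} = 0
g(2) = mex{} = 0
g(3) = mex{} = 0
g(4) = mex{} = 0
g(5) = mex{} = 0
g(6) = mex{0} = 1
g(7) = mex{0} = 1
g(8) = mex{0} = 1
g(9) = mex{0} = 1
g(10) = mex{0} = 1
g(11) = mex{0} = 1
g(12) = mex{0,1} = 2
So g(12) = 2.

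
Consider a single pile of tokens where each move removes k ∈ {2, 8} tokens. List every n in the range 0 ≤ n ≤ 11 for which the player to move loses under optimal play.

0, 1, 4, 5, 10, 11

Compute g(0), g(1), … for moves {2, 8}:
k:     0  1  2  3  4  5  6  7  8  9 10 11
g(k):  0  0  1  1  0  0  1  1  2  2  0  0
The P-positions (g = 0) in 0..11 are 0, 1, 4, 5, 10, 11.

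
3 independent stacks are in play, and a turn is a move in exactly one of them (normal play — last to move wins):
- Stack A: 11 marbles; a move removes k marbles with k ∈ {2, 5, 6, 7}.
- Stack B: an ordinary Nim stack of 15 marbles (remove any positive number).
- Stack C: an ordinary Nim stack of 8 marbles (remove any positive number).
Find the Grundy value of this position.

Build the Grundy sequence for stack A with g(k) = mex{g(k−s) : s ∈ {2, 5, 6, 7}, s ≤ k}:
k:     0  1  2  3  4  5  6  7  8  9 10 11
g(k):  0  0  1  1  0  2  1  3  2  2  3  3
So g(11) = 3.
Stack B is a plain Nim stack of size 15, so its Grundy value is 15.
Stack C is a plain Nim stack of size 8, so its Grundy value is 8.
The value of a disjunctive sum is the nim-sum of the parts.
Combined value = 3 ⊕ 15 ⊕ 8 = 4.

4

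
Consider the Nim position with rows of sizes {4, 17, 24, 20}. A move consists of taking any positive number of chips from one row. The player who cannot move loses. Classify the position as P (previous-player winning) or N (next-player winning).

Nim-sum: 4 XOR 17 XOR 24 XOR 20 = 25.
The nim-sum is 25 ≠ 0, so this is an N-position: the player to move can win.

N-position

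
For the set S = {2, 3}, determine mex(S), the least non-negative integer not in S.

0

0 is not in the set, so the mex is 0.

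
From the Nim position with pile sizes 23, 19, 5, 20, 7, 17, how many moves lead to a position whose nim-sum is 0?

Nim-sum: 23 XOR 19 XOR 5 XOR 20 XOR 7 XOR 17 = 3.
The overall nim-sum is X = 3. A pile of size p has a winning move iff p XOR X < p (reduce it to p XOR X).
  23: 23 XOR 3 = 20 < 23 — winning move (to 20).
  19: 19 XOR 3 = 16 < 19 — winning move (to 16).
  5: 5 XOR 3 = 6 ≥ 5 — no move.
  20: 20 XOR 3 = 23 ≥ 20 — no move.
  7: 7 XOR 3 = 4 < 7 — winning move (to 4).
  17: 17 XOR 3 = 18 ≥ 17 — no move.
That gives 3 winning moves.

3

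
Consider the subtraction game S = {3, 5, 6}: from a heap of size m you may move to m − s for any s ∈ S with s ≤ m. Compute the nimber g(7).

2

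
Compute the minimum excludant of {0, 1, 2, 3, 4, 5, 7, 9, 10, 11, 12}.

The values 0, 1, 2, 3, 4, 5 are all present; 6 is the first non-negative integer missing from the set.

6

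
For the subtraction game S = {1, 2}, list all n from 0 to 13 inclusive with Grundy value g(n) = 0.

Grundy values for subtraction set {1, 2}:
g(0) = mex{} = 0
g(1) = mex{0} = 1
g(2) = mex{0,1} = 2
g(3) = mex{1,2} = 0
g(4) = mex{0,2} = 1
g(5) = mex{0,1} = 2
g(6) = mex{1,2} = 0
g(7) = mex{0,2} = 1
g(8) = mex{0,1} = 2
g(9) = mex{1,2} = 0
g(10) = mex{0,2} = 1
g(11) = mex{0,1} = 2
g(12) = mex{1,2} = 0
g(13) = mex{0,2} = 1
The P-positions (g = 0) in 0..13 are 0, 3, 6, 9, 12.

0, 3, 6, 9, 12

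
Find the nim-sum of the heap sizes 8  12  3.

Nim-sum: 8 ^ 12 ^ 3 = 7.

7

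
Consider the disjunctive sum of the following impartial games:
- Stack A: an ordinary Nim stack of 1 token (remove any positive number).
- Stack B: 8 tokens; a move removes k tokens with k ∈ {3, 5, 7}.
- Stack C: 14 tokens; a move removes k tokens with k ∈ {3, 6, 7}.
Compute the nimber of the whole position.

2

Stack A is a plain Nim stack of size 1, so its Grundy value is 1.
Build the Grundy sequence for stack B with g(k) = mex{g(k−s) : s ∈ {3, 5, 7}, s ≤ k}:
g(0) = mex{} = 0
g(1) = mex{} = 0
g(2) = mex{} = 0
g(3) = mex{0} = 1
g(4) = mex{0} = 1
g(5) = mex{0} = 1
g(6) = mex{0,1} = 2
g(7) = mex{0,1} = 2
g(8) = mex{0,1} = 2
So g(8) = 2.
Grundy values for stack C (subtraction set {3, 6, 7}):
k:     0  1  2  3  4  5  6  7  8  9 10 11 12 13 14
g(k):  0  0  0  1  1  1  2  2  2  3  0  0  0  1  1
So g(14) = 1.
By the Sprague-Grundy theorem, the Grundy value of a sum of independent games is the XOR of the component values.
Combined value = 1 XOR 2 XOR 1 = 2.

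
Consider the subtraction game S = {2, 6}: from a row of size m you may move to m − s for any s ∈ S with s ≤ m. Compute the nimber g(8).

Build the Grundy sequence with g(k) = mex{g(k−s) : s ∈ {2, 6}, s ≤ k}:
k:     0  1  2  3  4  5  6  7  8
g(k):  0  0  1  1  0  0  1  1  0
So g(8) = 0.

0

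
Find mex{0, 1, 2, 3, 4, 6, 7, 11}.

The values 0, 1, 2, 3, 4 are all present; 5 is the first non-negative integer missing from the set.

5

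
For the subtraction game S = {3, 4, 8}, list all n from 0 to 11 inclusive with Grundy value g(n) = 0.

0, 1, 2, 7

Grundy values for subtraction set {3, 4, 8}:
g(0) = mex{} = 0
g(1) = mex{} = 0
g(2) = mex{} = 0
g(3) = mex{0} = 1
g(4) = mex{0} = 1
g(5) = mex{0} = 1
g(6) = mex{0,1} = 2
g(7) = mex{1} = 0
g(8) = mex{0,1} = 2
g(9) = mex{0,1,2} = 3
g(10) = mex{0,2} = 1
g(11) = mex{0,1,2} = 3
The P-positions (g = 0) in 0..11 are 0, 1, 2, 7.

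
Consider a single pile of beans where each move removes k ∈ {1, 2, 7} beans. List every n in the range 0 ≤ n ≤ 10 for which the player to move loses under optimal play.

Grundy values for subtraction set {1, 2, 7}:
k:     0  1  2  3  4  5  6  7  8  9 10
g(k):  0  1  2  0  1  2  0  1  2  0  1
The P-positions (g = 0) in 0..10 are 0, 3, 6, 9.

0, 3, 6, 9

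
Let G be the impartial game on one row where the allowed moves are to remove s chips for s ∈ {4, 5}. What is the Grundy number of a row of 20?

Compute g(0), g(1), … for moves {4, 5}:
k:     0  1  2  3  4  5  6  7  8  9 10 11 12 13 14 15 16 17 18 19 20
g(k):  0  0  0  0  1  1  1  1  2  0  0  0  0  1  1  1  1  2  0  0  0
So g(20) = 0.

0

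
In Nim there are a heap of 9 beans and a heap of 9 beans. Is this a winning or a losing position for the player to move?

Losing position

Compute the nim-sum pairwise:
9 ^ 9 = 0
The nim-sum is 0, so this is a P-position: the player to move is in a losing position under optimal play.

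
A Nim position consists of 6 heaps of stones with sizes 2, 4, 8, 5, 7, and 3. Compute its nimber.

15

In binary:
  0010  (2)
  0100  (4)
  1000  (8)
  0101  (5)
  0111  (7)
  0011  (3)
  ----
  1111  (15)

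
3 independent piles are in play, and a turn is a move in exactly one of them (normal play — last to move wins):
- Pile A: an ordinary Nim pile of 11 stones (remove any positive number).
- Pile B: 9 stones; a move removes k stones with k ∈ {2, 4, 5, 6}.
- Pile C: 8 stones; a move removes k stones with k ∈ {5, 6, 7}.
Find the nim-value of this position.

10

Pile A is a plain Nim pile of size 11, so its Grundy value is 11.
Grundy values for pile B (subtraction set {2, 4, 5, 6}):
g(0) = mex{} = 0
g(1) = mex{} = 0
g(2) = mex{0} = 1
g(3) = mex{0} = 1
g(4) = mex{0,1} = 2
g(5) = mex{0,1} = 2
g(6) = mex{0,1,2} = 3
g(7) = mex{0,1,2} = 3
g(8) = mex{1,2,3} = 0
g(9) = mex{1,2,3} = 0
So g(9) = 0.
Build the Grundy sequence for pile C with g(k) = mex{g(k−s) : s ∈ {5, 6, 7}, s ≤ k}:
k:     0  1  2  3  4  5  6  7  8
g(k):  0  0  0  0  0  1  1  1  1
So g(8) = 1.
The value of a disjunctive sum is the nim-sum of the parts.
Combined value = 11 XOR 0 XOR 1 = 10.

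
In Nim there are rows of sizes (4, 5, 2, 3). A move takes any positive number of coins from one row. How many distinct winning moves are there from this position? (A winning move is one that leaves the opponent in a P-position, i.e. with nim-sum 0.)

0

Bitwise XOR of the heap sizes:
  100  (4)
  101  (5)
  010  (2)
  011  (3)
  ---
  000  (0)
The nim-sum is already 0, so every move leaves a nonzero nim-sum — there are no winning moves.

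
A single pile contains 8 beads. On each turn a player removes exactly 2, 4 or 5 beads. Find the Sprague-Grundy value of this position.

Grundy values for subtraction set {2, 4, 5}:
g(0) = mex{} = 0
g(1) = mex{} = 0
g(2) = mex{0} = 1
g(3) = mex{0} = 1
g(4) = mex{0,1} = 2
g(5) = mex{0,1} = 2
g(6) = mex{0,1,2} = 3
g(7) = mex{1,2} = 0
g(8) = mex{1,2,3} = 0
So g(8) = 0.

0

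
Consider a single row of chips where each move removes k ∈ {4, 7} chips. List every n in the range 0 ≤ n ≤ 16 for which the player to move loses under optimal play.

0, 1, 2, 3, 11, 12, 13, 14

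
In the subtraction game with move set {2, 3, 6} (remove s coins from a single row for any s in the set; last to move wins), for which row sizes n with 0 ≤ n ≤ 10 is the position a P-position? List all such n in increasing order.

0, 1, 5, 9, 10

Grundy values for subtraction set {2, 3, 6}:
g(0) = mex{} = 0
g(1) = mex{} = 0
g(2) = mex{0} = 1
g(3) = mex{0} = 1
g(4) = mex{0,1} = 2
g(5) = mex{1} = 0
g(6) = mex{0,1,2} = 3
g(7) = mex{0,2} = 1
g(8) = mex{0,1,3} = 2
g(9) = mex{1,3} = 0
g(10) = mex{1,2} = 0
The P-positions (g = 0) in 0..10 are 0, 1, 5, 9, 10.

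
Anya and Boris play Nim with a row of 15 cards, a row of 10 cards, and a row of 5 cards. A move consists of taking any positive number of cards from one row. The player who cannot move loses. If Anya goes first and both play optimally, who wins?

Boris wins

In binary:
  1111  (15)
  1010  (10)
  0101  (5)
  ----
  0000  (0)
The nim-sum is 0, so this is a P-position: the player to move is in a losing position under optimal play; Anya is about to move from it and so loses — Boris wins.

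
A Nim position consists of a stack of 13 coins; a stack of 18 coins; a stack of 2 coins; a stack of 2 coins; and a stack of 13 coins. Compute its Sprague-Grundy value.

Compute the nim-sum pairwise:
13 XOR 18 = 31
31 XOR 2 = 29
29 XOR 2 = 31
31 XOR 13 = 18

18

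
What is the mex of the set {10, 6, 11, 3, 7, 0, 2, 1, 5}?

The values 0, 1, 2, 3 are all present; 4 is the first non-negative integer missing from the set.

4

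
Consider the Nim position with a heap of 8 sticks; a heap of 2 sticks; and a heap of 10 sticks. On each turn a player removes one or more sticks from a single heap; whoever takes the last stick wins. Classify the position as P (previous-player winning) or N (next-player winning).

Bitwise XOR of the heap sizes:
  1000  (8)
  0010  (2)
  1010  (10)
  ----
  0000  (0)
The nim-sum is 0, so this is a P-position: the player to move is in a losing position under optimal play.

P-position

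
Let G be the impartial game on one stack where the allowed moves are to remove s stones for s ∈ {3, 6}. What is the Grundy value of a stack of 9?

Grundy values for subtraction set {3, 6}:
k:     0  1  2  3  4  5  6  7  8  9
g(k):  0  0  0  1  1  1  2  2  2  0
So g(9) = 0.

0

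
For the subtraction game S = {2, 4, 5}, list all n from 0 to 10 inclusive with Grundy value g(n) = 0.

Grundy values for subtraction set {2, 4, 5}:
g(0) = mex{} = 0
g(1) = mex{} = 0
g(2) = mex{0} = 1
g(3) = mex{0} = 1
g(4) = mex{0,1} = 2
g(5) = mex{0,1} = 2
g(6) = mex{0,1,2} = 3
g(7) = mex{1,2} = 0
g(8) = mex{1,2,3} = 0
g(9) = mex{0,2} = 1
g(10) = mex{0,2,3} = 1
The P-positions (g = 0) in 0..10 are 0, 1, 7, 8.

0, 1, 7, 8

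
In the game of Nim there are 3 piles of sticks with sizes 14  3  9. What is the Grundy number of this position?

In binary:
  1110  (14)
  0011  (3)
  1001  (9)
  ----
  0100  (4)

4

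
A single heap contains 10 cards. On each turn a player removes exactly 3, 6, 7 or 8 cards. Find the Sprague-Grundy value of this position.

3

Build the Grundy sequence with g(k) = mex{g(k−s) : s ∈ {3, 6, 7, 8}, s ≤ k}:
g(0) = mex{} = 0
g(1) = mex{} = 0
g(2) = mex{} = 0
g(3) = mex{0} = 1
g(4) = mex{0} = 1
g(5) = mex{0} = 1
g(6) = mex{0,1} = 2
g(7) = mex{0,1} = 2
g(8) = mex{0,1} = 2
g(9) = mex{0,1,2} = 3
g(10) = mex{0,1,2} = 3
So g(10) = 3.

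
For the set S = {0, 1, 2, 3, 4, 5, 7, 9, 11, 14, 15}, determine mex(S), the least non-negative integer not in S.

The values 0, 1, 2, 3, 4, 5 are all present; 6 is the first non-negative integer missing from the set.

6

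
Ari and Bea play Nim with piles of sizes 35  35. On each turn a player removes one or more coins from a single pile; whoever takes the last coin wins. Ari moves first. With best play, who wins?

Bea wins

In binary:
  100011  (35)
  100011  (35)
  ------
  000000  (0)
The nim-sum is 0, so this is a P-position: the player to move is in a losing position under optimal play; Ari is about to move from it and so loses — Bea wins.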